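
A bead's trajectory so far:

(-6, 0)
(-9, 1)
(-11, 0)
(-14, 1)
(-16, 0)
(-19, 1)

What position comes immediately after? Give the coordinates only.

Step-to-step displacements: (-3, +1), (-2, -1), (-3, +1), (-2, -1), (-3, +1) — a repeating cycle of length 2.
step 6: apply (-2, -1) → (-21, 0)

(-21, 0)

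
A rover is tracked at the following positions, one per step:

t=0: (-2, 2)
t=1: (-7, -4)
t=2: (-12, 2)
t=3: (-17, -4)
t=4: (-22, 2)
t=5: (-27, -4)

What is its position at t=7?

First: linear, -5 per step → -37 at step 7.
Second: cycles through 2, -4 every 2 steps. Step 7 lands at position 1 of the cycle → -4.

(-37, -4)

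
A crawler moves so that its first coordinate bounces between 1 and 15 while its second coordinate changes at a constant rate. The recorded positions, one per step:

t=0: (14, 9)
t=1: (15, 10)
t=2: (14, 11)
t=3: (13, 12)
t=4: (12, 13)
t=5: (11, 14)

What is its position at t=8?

(8, 17)

The first coordinate reflects between 1 and 15, moving 1 per step.
  step 6: 11 → 10
  step 7: 10 → 9
  step 8: 9 → 8
The second coordinate changes by +1 each step: at step 8 it is 17.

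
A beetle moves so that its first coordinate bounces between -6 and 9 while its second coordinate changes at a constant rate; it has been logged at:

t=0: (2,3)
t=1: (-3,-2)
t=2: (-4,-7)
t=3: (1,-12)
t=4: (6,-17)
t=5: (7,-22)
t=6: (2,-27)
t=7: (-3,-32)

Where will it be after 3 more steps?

(6,-47)

The first coordinate reflects between -6 and 9, moving 5 per step.
  step 8: -3 → -4
  step 9: -4 → 1
  step 10: 1 → 6
The second coordinate changes by -5 each step: at step 10 it is -47.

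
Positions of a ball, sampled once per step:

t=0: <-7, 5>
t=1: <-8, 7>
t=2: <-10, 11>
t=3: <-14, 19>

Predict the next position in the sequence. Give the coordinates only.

<-22, 35>

The jumps are <-1, +2>, <-2, +4>, <-4, +8> — a geometric progression with ratio 2.
step 4: <-14, 19> + <-8, +16> → <-22, 35>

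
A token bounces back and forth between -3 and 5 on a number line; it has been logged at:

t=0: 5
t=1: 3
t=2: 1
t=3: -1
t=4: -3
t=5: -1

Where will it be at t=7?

The value reflects between -3 and 5, moving 2 per step.
  step 6: -1 → 1
  step 7: 1 → 3

3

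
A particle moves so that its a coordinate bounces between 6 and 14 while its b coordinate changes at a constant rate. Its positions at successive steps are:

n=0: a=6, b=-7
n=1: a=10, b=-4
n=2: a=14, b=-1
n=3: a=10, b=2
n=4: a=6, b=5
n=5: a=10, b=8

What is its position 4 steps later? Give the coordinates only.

a=10, b=20

The a coordinate reflects between 6 and 14, moving 4 per step.
  step 6: 10 → 14
  step 7: 14 → 10
  step 8: 10 → 6
  step 9: 6 → 10
The b coordinate changes by +3 each step: at step 9 it is 20.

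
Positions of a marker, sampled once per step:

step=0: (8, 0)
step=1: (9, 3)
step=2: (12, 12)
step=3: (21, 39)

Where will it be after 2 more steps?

The jumps are (+1, +3), (+3, +9), (+9, +27) — a geometric progression with ratio 3.
step 4: (21, 39) + (+27, +81) → (48, 120)
step 5: (48, 120) + (+81, +243) → (129, 363)

(129, 363)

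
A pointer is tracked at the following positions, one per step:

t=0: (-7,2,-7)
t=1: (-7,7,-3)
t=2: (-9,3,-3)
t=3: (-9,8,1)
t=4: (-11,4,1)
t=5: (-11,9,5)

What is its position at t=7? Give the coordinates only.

Differencing gives (+0,+5,+4), (-2,-4,+0), (+0,+5,+4), (-2,-4,+0), (+0,+5,+4). This is the pattern (+0,+5,+4), (-2,-4,+0) repeated.
step 6: apply (-2,-4,+0) → (-13,5,5)
step 7: apply (+0,+5,+4) → (-13,10,9)

(-13,10,9)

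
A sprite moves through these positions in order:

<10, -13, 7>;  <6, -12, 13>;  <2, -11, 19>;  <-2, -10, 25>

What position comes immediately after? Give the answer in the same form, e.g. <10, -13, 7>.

The position changes by <-4, +1, +6> every step.
step 4: <-2, -10, 25> + <-4, +1, +6> → <-6, -9, 31>

<-6, -9, 31>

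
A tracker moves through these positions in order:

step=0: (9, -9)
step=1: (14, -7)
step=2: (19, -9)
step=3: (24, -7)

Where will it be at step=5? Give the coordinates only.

(34, -7)

First: linear, +5 per step → 34 at step 5.
Second: cycles through -9, -7 every 2 steps. Step 5 lands at position 1 of the cycle → -7.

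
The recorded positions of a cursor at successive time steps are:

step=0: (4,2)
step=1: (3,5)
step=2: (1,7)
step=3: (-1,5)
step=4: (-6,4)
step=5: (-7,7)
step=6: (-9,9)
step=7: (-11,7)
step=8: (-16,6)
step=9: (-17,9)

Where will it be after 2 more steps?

Step-to-step displacements: (-1,+3), (-2,+2), (-2,-2), (-5,-1), (-1,+3), (-2,+2), (-2,-2), (-5,-1), (-1,+3) — a repeating cycle of length 4.
step 10: apply (-2,+2) → (-19,11)
step 11: apply (-2,-2) → (-21,9)

(-21,9)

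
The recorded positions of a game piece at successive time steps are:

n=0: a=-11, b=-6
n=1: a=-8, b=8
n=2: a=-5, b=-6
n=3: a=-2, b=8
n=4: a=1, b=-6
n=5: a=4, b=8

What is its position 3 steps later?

a=13, b=-6

The a coordinate changes by +3 each step, so at step 8 it is -11 + 8·(3) = 13.
The b coordinate repeats the cycle [-6, 8] with period 2; step 8 mod 2 = 0, giving -6.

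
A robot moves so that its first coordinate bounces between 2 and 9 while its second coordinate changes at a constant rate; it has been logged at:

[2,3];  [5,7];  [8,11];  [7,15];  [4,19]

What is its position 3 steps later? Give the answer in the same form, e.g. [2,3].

The first coordinate reflects between 2 and 9, moving 3 per step.
  step 5: 4 → 3
  step 6: 3 → 6
  step 7: 6 → 9
The second coordinate changes by +4 each step: at step 7 it is 31.

[9,31]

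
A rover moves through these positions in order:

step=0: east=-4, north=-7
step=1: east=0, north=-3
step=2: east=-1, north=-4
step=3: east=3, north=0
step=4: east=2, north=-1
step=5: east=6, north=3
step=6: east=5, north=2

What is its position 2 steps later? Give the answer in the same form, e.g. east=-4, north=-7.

east=8, north=5

Step-to-step displacements: (+4, +4), (-1, -1), (+4, +4), (-1, -1), (+4, +4), (-1, -1) — a repeating cycle of length 2.
step 7: apply (+4, +4) → east=9, north=6
step 8: apply (-1, -1) → east=8, north=5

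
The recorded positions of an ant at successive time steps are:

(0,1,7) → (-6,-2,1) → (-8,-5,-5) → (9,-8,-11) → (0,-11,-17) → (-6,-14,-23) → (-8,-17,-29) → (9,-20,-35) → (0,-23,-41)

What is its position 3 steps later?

(9,-32,-59)

The first coordinate repeats the cycle [0, -6, -8, 9] with period 4; step 11 mod 4 = 3, giving 9.
The second coordinate changes by -3 each step, so at step 11 it is 1 + 11·(-3) = -32.
The third coordinate changes by -6 each step, so at step 11 it is 7 + 11·(-6) = -59.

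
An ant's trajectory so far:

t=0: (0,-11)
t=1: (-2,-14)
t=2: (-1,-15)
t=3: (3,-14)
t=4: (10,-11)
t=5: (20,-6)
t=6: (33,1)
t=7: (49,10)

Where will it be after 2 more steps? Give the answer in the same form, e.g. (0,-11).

(90,34)

Successive displacements: (-2,-3), (+1,-1), (+4,+1), (+7,+3), (+10,+5), (+13,+7), (+16,+9) — each changes by (+3,+2).
step 8: (49,10) + (+19,+11) → (68,21)
step 9: (68,21) + (+22,+13) → (90,34)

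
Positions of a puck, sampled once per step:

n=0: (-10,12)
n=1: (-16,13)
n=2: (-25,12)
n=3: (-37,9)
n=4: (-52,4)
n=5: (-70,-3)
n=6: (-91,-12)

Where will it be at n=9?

First differences are (-6,+1), (-9,-1), (-12,-3), (-15,-5), (-18,-7), (-21,-9); their common second difference is (-3,-2) (constant acceleration).
step 7: (-91,-12) + (-24,-11) → (-115,-23)
step 8: (-115,-23) + (-27,-13) → (-142,-36)
step 9: (-142,-36) + (-30,-15) → (-172,-51)

(-172,-51)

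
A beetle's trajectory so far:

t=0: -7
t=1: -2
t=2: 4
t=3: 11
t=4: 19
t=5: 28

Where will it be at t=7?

Successive displacements: +5, +6, +7, +8, +9 — each changes by +1.
step 6: 28 + 10 → 38
step 7: 38 + 11 → 49

49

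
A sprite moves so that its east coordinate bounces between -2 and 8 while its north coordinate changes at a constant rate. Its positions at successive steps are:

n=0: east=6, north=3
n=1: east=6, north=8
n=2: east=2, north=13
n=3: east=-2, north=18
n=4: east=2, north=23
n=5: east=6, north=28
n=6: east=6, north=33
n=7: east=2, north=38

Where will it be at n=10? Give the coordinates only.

The east coordinate reflects between -2 and 8, moving 4 per step.
  step 8: 2 → -2
  step 9: -2 → 2
  step 10: 2 → 6
The north coordinate changes by +5 each step: at step 10 it is 53.

east=6, north=53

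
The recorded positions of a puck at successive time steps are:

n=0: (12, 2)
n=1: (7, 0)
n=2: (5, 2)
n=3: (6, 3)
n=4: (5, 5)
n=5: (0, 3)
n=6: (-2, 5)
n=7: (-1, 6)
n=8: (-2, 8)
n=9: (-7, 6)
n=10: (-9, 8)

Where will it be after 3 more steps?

Step-to-step displacements: (-5, -2), (-2, +2), (+1, +1), (-1, +2), (-5, -2), (-2, +2), (+1, +1), (-1, +2), (-5, -2), (-2, +2) — a repeating cycle of length 4.
step 11: apply (+1, +1) → (-8, 9)
step 12: apply (-1, +2) → (-9, 11)
step 13: apply (-5, -2) → (-14, 9)

(-14, 9)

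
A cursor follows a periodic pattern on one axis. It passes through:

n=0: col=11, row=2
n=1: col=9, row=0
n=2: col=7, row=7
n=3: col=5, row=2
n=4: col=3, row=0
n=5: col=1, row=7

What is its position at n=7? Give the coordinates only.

Col: linear, -2 per step → -3 at step 7.
Row: cycles through 2, 0, 7 every 3 steps. Step 7 lands at position 1 of the cycle → 0.

col=-3, row=0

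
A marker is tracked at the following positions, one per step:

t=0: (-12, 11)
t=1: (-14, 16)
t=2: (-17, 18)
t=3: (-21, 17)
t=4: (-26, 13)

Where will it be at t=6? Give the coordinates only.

Successive displacements: (-2, +5), (-3, +2), (-4, -1), (-5, -4) — each changes by (-1, -3).
step 5: (-26, 13) + (-6, -7) → (-32, 6)
step 6: (-32, 6) + (-7, -10) → (-39, -4)

(-39, -4)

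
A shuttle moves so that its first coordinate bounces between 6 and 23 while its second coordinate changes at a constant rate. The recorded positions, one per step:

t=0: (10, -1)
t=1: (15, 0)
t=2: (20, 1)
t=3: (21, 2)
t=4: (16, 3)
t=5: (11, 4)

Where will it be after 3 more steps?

The first coordinate travels 5 per step and bounces off the walls at 6 and 23.
  step 6: 11 → 6
  step 7: 6 → 11
  step 8: 11 → 16
The second coordinate changes by +1 each step: at step 8 it is 7.

(16, 7)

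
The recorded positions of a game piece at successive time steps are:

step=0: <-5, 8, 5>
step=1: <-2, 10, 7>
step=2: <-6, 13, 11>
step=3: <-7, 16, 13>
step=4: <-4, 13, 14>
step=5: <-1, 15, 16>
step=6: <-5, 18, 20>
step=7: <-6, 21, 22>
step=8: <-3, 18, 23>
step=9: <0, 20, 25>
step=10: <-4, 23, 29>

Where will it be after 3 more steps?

<1, 25, 34>

Differencing gives <+3, +2, +2>, <-4, +3, +4>, <-1, +3, +2>, <+3, -3, +1>, <+3, +2, +2>, <-4, +3, +4>, <-1, +3, +2>, <+3, -3, +1>, <+3, +2, +2>, <-4, +3, +4>. This is the pattern <+3, +2, +2>, <-4, +3, +4>, <-1, +3, +2>, <+3, -3, +1> repeated.
step 11: apply <-1, +3, +2> → <-5, 26, 31>
step 12: apply <+3, -3, +1> → <-2, 23, 32>
step 13: apply <+3, +2, +2> → <1, 25, 34>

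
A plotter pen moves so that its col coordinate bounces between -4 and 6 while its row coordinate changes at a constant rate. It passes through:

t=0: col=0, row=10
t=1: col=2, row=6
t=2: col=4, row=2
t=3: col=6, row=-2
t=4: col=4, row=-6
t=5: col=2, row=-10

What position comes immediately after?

col=0, row=-14

The col coordinate reflects between -4 and 6, moving 2 per step.
  step 6: 2 → 0
The row coordinate changes by -4 each step: at step 6 it is -14.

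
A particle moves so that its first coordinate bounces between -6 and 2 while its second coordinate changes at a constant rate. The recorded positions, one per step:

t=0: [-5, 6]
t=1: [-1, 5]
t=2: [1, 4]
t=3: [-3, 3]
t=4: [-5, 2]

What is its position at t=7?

The first coordinate travels 4 per step and bounces off the walls at -6 and 2.
  step 5: -5 → -1
  step 6: -1 → 1
  step 7: 1 → -3
The second coordinate changes by -1 each step: at step 7 it is -1.

[-3, -1]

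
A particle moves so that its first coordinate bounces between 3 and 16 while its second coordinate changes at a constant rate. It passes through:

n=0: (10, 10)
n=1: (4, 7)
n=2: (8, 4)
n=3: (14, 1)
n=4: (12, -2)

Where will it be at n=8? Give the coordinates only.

(14, -14)

The first coordinate reflects between 3 and 16, moving 6 per step.
  step 5: 12 → 6
  step 6: 6 → 6
  step 7: 6 → 12
  step 8: 12 → 14
The second coordinate changes by -3 each step: at step 8 it is -14.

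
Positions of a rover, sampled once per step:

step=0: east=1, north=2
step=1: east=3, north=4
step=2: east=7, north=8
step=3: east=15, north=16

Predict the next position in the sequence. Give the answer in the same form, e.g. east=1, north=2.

east=31, north=32

The jumps are (+2, +2), (+4, +4), (+8, +8) — a geometric progression with ratio 2.
step 4: east=15, north=16 + (+16, +16) → east=31, north=32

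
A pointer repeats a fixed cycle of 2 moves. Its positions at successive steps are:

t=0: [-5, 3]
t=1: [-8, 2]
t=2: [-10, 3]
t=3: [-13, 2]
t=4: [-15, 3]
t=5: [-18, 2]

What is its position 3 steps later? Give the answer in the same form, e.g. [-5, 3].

The moves between consecutive positions are [-3, -1], [-2, +1], [-3, -1], [-2, +1], [-3, -1]; they repeat the 2-cycle [[-3, -1], [-2, +1]].
step 6: apply [-2, +1] → [-20, 3]
step 7: apply [-3, -1] → [-23, 2]
step 8: apply [-2, +1] → [-25, 3]

[-25, 3]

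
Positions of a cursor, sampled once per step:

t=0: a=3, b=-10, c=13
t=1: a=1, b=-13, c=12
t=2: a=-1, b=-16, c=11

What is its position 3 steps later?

Constant displacement of (-2, -3, -1) per step.
step 3: a=-1, b=-16, c=11 + (-2, -3, -1) → a=-3, b=-19, c=10
step 4: a=-3, b=-19, c=10 + (-2, -3, -1) → a=-5, b=-22, c=9
step 5: a=-5, b=-22, c=9 + (-2, -3, -1) → a=-7, b=-25, c=8

a=-7, b=-25, c=8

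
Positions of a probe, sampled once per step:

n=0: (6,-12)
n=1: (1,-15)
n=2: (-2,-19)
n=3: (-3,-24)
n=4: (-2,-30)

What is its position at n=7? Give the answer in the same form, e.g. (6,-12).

(13,-54)

Taking differences between consecutive positions: (-5,-3), (-3,-4), (-1,-5), (+1,-6). These grow by (+2,-1) each step.
step 5: (-2,-30) + (+3,-7) → (1,-37)
step 6: (1,-37) + (+5,-8) → (6,-45)
step 7: (6,-45) + (+7,-9) → (13,-54)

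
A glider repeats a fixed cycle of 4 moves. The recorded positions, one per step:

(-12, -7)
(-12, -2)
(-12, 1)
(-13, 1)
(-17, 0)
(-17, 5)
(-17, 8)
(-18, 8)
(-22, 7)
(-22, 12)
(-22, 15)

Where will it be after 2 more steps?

Differencing gives (+0, +5), (+0, +3), (-1, +0), (-4, -1), (+0, +5), (+0, +3), (-1, +0), (-4, -1), (+0, +5), (+0, +3). This is the pattern (+0, +5), (+0, +3), (-1, +0), (-4, -1) repeated.
step 11: apply (-1, +0) → (-23, 15)
step 12: apply (-4, -1) → (-27, 14)

(-27, 14)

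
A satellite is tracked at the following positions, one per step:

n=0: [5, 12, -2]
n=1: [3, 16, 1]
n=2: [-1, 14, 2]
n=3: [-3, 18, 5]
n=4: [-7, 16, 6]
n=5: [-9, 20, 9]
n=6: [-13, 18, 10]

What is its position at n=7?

[-15, 22, 13]

The moves between consecutive positions are [-2, +4, +3], [-4, -2, +1], [-2, +4, +3], [-4, -2, +1], [-2, +4, +3], [-4, -2, +1]; they repeat the 2-cycle [[-2, +4, +3], [-4, -2, +1]].
step 7: apply [-2, +4, +3] → [-15, 22, 13]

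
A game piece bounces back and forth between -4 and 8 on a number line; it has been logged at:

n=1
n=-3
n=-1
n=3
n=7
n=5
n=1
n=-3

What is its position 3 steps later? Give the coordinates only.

n=7

The value travels 4 per step and bounces off the walls at -4 and 8.
  step 8: -3 → -1
  step 9: -1 → 3
  step 10: 3 → 7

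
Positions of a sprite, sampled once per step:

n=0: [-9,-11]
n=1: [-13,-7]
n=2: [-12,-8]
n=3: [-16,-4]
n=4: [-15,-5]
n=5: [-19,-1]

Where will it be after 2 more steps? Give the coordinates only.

Differencing gives [-4,+4], [+1,-1], [-4,+4], [+1,-1], [-4,+4]. This is the pattern [-4,+4], [+1,-1] repeated.
step 6: apply [+1,-1] → [-18,-2]
step 7: apply [-4,+4] → [-22,2]

[-22,2]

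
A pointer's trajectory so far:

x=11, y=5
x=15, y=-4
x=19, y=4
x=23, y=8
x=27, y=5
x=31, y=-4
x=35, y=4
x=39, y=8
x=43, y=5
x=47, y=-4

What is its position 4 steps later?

X: linear, +4 per step → 63 at step 13.
Y: cycles through 5, -4, 4, 8 every 4 steps. Step 13 lands at position 1 of the cycle → -4.

x=63, y=-4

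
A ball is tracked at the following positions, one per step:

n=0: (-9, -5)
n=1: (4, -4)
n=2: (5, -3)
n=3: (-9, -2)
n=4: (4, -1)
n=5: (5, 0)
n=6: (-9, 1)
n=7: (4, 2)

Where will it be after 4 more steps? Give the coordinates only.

(5, 6)

First: cycles through -9, 4, 5 every 3 steps. Step 11 lands at position 2 of the cycle → 5.
Second: linear, +1 per step → 6 at step 11.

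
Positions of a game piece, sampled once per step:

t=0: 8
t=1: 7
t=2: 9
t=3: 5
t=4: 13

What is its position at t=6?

29

Consecutive displacements -1, +2, -4, +8 scale by a factor of -2 each step.
step 5: 13 − 16 → -3
step 6: -3 + 32 → 29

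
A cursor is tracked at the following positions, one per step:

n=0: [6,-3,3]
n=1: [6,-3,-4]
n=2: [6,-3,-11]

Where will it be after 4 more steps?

[6,-3,-39]

Constant displacement of [+0,+0,-7] per step.
step 3: [6,-3,-11] + [+0,+0,-7] → [6,-3,-18]
step 4: [6,-3,-18] + [+0,+0,-7] → [6,-3,-25]
step 5: [6,-3,-25] + [+0,+0,-7] → [6,-3,-32]
step 6: [6,-3,-32] + [+0,+0,-7] → [6,-3,-39]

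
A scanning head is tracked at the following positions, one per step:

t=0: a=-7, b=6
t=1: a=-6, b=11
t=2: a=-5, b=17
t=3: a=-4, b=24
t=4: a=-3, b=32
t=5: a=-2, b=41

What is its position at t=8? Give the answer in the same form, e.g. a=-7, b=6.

a=1, b=74

Taking differences between consecutive positions: (+1, +5), (+1, +6), (+1, +7), (+1, +8), (+1, +9). These grow by (+0, +1) each step.
step 6: a=-2, b=41 + (+1, +10) → a=-1, b=51
step 7: a=-1, b=51 + (+1, +11) → a=0, b=62
step 8: a=0, b=62 + (+1, +12) → a=1, b=74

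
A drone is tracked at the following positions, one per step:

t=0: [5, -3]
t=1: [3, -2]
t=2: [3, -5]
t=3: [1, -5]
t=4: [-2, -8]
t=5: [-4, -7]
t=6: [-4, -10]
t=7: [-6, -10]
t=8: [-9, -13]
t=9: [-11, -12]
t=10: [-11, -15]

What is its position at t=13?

The moves between consecutive positions are [-2, +1], [+0, -3], [-2, +0], [-3, -3], [-2, +1], [+0, -3], [-2, +0], [-3, -3], [-2, +1], [+0, -3]; they repeat the 4-cycle [[-2, +1], [+0, -3], [-2, +0], [-3, -3]].
step 11: apply [-2, +0] → [-13, -15]
step 12: apply [-3, -3] → [-16, -18]
step 13: apply [-2, +1] → [-18, -17]

[-18, -17]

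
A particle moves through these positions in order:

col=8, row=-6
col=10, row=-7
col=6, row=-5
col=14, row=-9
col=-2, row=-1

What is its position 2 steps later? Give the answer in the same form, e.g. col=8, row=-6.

The jumps are (+2, -1), (-4, +2), (+8, -4), (-16, +8) — a geometric progression with ratio -2.
step 5: col=-2, row=-1 + (+32, -16) → col=30, row=-17
step 6: col=30, row=-17 + (-64, +32) → col=-34, row=15

col=-34, row=15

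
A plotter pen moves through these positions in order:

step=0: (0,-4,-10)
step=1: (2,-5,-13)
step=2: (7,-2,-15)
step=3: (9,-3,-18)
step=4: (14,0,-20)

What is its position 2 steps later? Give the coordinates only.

Step-to-step displacements: (+2,-1,-3), (+5,+3,-2), (+2,-1,-3), (+5,+3,-2) — a repeating cycle of length 2.
step 5: apply (+2,-1,-3) → (16,-1,-23)
step 6: apply (+5,+3,-2) → (21,2,-25)

(21,2,-25)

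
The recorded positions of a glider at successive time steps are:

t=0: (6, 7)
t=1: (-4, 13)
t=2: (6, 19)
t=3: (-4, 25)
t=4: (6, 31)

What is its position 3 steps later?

(-4, 49)

First: cycles through 6, -4 every 2 steps. Step 7 lands at position 1 of the cycle → -4.
Second: linear, +6 per step → 49 at step 7.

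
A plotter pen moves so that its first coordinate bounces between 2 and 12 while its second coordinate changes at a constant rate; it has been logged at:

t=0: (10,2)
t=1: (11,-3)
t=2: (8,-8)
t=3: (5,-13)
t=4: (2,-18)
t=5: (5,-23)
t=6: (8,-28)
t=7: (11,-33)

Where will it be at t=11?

(3,-53)

The first coordinate reflects between 2 and 12, moving 3 per step.
  step 8: 11 → 10
  step 9: 10 → 7
  step 10: 7 → 4
  step 11: 4 → 3
The second coordinate changes by -5 each step: at step 11 it is -53.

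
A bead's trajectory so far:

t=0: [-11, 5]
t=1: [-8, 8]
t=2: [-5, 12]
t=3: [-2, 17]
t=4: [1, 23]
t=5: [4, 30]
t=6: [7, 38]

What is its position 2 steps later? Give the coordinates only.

Taking differences between consecutive positions: [+3, +3], [+3, +4], [+3, +5], [+3, +6], [+3, +7], [+3, +8]. These grow by [+0, +1] each step.
step 7: [7, 38] + [+3, +9] → [10, 47]
step 8: [10, 47] + [+3, +10] → [13, 57]

[13, 57]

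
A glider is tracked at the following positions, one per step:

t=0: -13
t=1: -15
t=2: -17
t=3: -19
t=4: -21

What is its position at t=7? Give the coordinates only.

-27

Constant displacement of -2 per step.
step 5: -21 − 2 → -23
step 6: -23 − 2 → -25
step 7: -25 − 2 → -27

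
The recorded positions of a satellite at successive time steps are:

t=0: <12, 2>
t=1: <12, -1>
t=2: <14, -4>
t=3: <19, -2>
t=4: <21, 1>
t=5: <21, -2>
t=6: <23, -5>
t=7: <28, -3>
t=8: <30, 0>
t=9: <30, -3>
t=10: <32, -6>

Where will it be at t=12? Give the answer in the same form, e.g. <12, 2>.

Step-to-step displacements: <+0, -3>, <+2, -3>, <+5, +2>, <+2, +3>, <+0, -3>, <+2, -3>, <+5, +2>, <+2, +3>, <+0, -3>, <+2, -3> — a repeating cycle of length 4.
step 11: apply <+5, +2> → <37, -4>
step 12: apply <+2, +3> → <39, -1>

<39, -1>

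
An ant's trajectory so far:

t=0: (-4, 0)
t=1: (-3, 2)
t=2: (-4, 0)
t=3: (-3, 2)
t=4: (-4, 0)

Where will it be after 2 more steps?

The jumps are (+1, +2), (-1, -2), (+1, +2), (-1, -2) — a geometric progression with ratio -1.
step 5: (-4, 0) + (+1, +2) → (-3, 2)
step 6: (-3, 2) + (-1, -2) → (-4, 0)

(-4, 0)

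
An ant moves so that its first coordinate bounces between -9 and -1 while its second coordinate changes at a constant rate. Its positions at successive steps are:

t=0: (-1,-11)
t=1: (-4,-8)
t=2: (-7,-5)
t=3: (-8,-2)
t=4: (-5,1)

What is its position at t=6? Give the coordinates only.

(-3,7)

The first coordinate travels 3 per step and bounces off the walls at -9 and -1.
  step 5: -5 → -2
  step 6: -2 → -3
The second coordinate changes by +3 each step: at step 6 it is 7.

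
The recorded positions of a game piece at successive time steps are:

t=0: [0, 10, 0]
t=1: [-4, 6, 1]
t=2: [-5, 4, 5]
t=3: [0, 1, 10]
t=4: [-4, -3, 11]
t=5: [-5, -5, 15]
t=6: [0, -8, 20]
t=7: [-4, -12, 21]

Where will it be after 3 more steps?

[-4, -21, 31]

Differencing gives [-4, -4, +1], [-1, -2, +4], [+5, -3, +5], [-4, -4, +1], [-1, -2, +4], [+5, -3, +5], [-4, -4, +1]. This is the pattern [-4, -4, +1], [-1, -2, +4], [+5, -3, +5] repeated.
step 8: apply [-1, -2, +4] → [-5, -14, 25]
step 9: apply [+5, -3, +5] → [0, -17, 30]
step 10: apply [-4, -4, +1] → [-4, -21, 31]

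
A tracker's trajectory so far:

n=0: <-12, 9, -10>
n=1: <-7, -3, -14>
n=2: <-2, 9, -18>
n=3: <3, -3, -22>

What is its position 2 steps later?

The first coordinate changes by +5 each step, so at step 5 it is -12 + 5·(5) = 13.
The second coordinate repeats the cycle [9, -3] with period 2; step 5 mod 2 = 1, giving -3.
The third coordinate changes by -4 each step, so at step 5 it is -10 + 5·(-4) = -30.

<13, -3, -30>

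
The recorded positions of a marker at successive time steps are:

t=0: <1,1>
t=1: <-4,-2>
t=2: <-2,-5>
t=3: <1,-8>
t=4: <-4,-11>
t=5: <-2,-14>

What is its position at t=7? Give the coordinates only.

<-4,-20>

The first coordinate repeats the cycle [1, -4, -2] with period 3; step 7 mod 3 = 1, giving -4.
The second coordinate changes by -3 each step, so at step 7 it is 1 + 7·(-3) = -20.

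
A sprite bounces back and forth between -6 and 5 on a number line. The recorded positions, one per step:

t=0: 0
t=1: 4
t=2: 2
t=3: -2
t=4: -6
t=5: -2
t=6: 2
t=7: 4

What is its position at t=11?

0

The value travels 4 per step and bounces off the walls at -6 and 5.
  step 8: 4 → 0
  step 9: 0 → -4
  step 10: -4 → -4
  step 11: -4 → 0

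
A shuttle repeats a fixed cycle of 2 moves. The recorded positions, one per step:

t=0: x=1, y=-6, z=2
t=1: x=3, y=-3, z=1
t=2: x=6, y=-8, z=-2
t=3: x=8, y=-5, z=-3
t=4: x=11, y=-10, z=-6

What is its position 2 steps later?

x=16, y=-12, z=-10

Step-to-step displacements: (+2, +3, -1), (+3, -5, -3), (+2, +3, -1), (+3, -5, -3) — a repeating cycle of length 2.
step 5: apply (+2, +3, -1) → x=13, y=-7, z=-7
step 6: apply (+3, -5, -3) → x=16, y=-12, z=-10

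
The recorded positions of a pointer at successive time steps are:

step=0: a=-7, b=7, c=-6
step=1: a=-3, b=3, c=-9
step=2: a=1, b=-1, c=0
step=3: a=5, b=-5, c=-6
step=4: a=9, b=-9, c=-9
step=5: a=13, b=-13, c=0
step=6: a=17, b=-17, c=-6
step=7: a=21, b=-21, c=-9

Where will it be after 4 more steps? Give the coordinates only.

a=37, b=-37, c=0

A: linear, +4 per step → 37 at step 11.
B: linear, -4 per step → -37 at step 11.
C: cycles through -6, -9, 0 every 3 steps. Step 11 lands at position 2 of the cycle → 0.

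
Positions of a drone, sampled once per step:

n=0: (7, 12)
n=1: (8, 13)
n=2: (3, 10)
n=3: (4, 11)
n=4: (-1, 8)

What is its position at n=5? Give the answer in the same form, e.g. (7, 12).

(0, 9)

Step-to-step displacements: (+1, +1), (-5, -3), (+1, +1), (-5, -3) — a repeating cycle of length 2.
step 5: apply (+1, +1) → (0, 9)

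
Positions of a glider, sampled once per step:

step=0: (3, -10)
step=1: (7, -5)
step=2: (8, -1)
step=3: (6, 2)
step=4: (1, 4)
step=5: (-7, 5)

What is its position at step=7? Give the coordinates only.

(-32, 4)

First differences are (+4, +5), (+1, +4), (-2, +3), (-5, +2), (-8, +1); their common second difference is (-3, -1) (constant acceleration).
step 6: (-7, 5) + (-11, +0) → (-18, 5)
step 7: (-18, 5) + (-14, -1) → (-32, 4)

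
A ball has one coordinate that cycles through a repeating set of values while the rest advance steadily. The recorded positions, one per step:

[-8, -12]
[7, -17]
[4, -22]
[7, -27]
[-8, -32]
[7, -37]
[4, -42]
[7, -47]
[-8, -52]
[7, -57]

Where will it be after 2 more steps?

[7, -67]

The first coordinate repeats the cycle [-8, 7, 4, 7] with period 4; step 11 mod 4 = 3, giving 7.
The second coordinate changes by -5 each step, so at step 11 it is -12 + 11·(-5) = -67.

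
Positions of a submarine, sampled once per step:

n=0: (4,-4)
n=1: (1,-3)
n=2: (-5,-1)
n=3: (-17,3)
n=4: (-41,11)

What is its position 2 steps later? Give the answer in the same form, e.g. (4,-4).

The jumps are (-3,+1), (-6,+2), (-12,+4), (-24,+8) — a geometric progression with ratio 2.
step 5: (-41,11) + (-48,+16) → (-89,27)
step 6: (-89,27) + (-96,+32) → (-185,59)

(-185,59)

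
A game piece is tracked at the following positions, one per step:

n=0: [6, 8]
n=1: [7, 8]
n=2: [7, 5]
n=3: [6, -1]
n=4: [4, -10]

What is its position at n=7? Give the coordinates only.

[-8, -55]

Taking differences between consecutive positions: [+1, +0], [+0, -3], [-1, -6], [-2, -9]. These grow by [-1, -3] each step.
step 5: [4, -10] + [-3, -12] → [1, -22]
step 6: [1, -22] + [-4, -15] → [-3, -37]
step 7: [-3, -37] + [-5, -18] → [-8, -55]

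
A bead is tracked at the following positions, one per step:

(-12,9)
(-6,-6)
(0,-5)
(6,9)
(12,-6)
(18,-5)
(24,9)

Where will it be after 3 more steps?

First: linear, +6 per step → 42 at step 9.
Second: cycles through 9, -6, -5 every 3 steps. Step 9 lands at position 0 of the cycle → 9.

(42,9)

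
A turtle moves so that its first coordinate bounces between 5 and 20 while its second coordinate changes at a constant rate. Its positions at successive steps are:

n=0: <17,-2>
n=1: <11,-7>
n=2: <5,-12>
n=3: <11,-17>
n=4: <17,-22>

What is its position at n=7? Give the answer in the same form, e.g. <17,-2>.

<5,-37>

The first coordinate reflects between 5 and 20, moving 6 per step.
  step 5: 17 → 17
  step 6: 17 → 11
  step 7: 11 → 5
The second coordinate changes by -5 each step: at step 7 it is -37.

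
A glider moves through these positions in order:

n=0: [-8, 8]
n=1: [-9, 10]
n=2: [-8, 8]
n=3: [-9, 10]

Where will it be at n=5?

[-9, 10]

Consecutive displacements [-1, +2], [+1, -2], [-1, +2] scale by a factor of -1 each step.
step 4: [-9, 10] + [+1, -2] → [-8, 8]
step 5: [-8, 8] + [-1, +2] → [-9, 10]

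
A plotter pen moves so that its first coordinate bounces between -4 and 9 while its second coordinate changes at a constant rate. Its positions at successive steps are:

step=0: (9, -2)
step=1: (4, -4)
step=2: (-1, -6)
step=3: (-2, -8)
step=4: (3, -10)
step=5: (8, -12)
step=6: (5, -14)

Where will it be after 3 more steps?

(2, -20)

The first coordinate travels 5 per step and bounces off the walls at -4 and 9.
  step 7: 5 → 0
  step 8: 0 → -3
  step 9: -3 → 2
The second coordinate changes by -2 each step: at step 9 it is -20.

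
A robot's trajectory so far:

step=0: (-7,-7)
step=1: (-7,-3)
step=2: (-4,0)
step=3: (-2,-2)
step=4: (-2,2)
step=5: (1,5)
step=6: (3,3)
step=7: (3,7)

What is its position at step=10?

Differencing gives (+0,+4), (+3,+3), (+2,-2), (+0,+4), (+3,+3), (+2,-2), (+0,+4). This is the pattern (+0,+4), (+3,+3), (+2,-2) repeated.
step 8: apply (+3,+3) → (6,10)
step 9: apply (+2,-2) → (8,8)
step 10: apply (+0,+4) → (8,12)

(8,12)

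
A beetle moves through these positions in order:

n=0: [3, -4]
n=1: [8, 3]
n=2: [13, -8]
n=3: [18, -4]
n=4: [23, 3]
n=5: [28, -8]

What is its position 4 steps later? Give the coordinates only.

First: linear, +5 per step → 48 at step 9.
Second: cycles through -4, 3, -8 every 3 steps. Step 9 lands at position 0 of the cycle → -4.

[48, -4]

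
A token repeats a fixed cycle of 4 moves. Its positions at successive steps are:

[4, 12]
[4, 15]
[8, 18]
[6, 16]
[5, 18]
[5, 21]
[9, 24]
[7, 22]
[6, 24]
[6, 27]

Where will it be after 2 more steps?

[8, 28]

The moves between consecutive positions are [+0, +3], [+4, +3], [-2, -2], [-1, +2], [+0, +3], [+4, +3], [-2, -2], [-1, +2], [+0, +3]; they repeat the 4-cycle [[+0, +3], [+4, +3], [-2, -2], [-1, +2]].
step 10: apply [+4, +3] → [10, 30]
step 11: apply [-2, -2] → [8, 28]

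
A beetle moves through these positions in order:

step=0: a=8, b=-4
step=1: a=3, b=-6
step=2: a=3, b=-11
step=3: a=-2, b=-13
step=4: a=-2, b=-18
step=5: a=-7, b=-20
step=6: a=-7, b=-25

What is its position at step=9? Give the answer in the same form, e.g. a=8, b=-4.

a=-17, b=-34

Differencing gives (-5,-2), (+0,-5), (-5,-2), (+0,-5), (-5,-2), (+0,-5). This is the pattern (-5,-2), (+0,-5) repeated.
step 7: apply (-5,-2) → a=-12, b=-27
step 8: apply (+0,-5) → a=-12, b=-32
step 9: apply (-5,-2) → a=-17, b=-34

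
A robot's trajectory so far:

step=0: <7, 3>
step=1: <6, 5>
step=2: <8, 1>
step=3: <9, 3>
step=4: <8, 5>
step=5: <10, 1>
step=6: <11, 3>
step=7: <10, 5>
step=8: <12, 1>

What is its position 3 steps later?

The moves between consecutive positions are <-1, +2>, <+2, -4>, <+1, +2>, <-1, +2>, <+2, -4>, <+1, +2>, <-1, +2>, <+2, -4>; they repeat the 3-cycle [<-1, +2>, <+2, -4>, <+1, +2>].
step 9: apply <+1, +2> → <13, 3>
step 10: apply <-1, +2> → <12, 5>
step 11: apply <+2, -4> → <14, 1>

<14, 1>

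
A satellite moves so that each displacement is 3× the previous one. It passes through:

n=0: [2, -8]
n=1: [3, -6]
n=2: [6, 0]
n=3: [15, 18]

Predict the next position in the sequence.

Consecutive displacements [+1, +2], [+3, +6], [+9, +18] scale by a factor of 3 each step.
step 4: [15, 18] + [+27, +54] → [42, 72]

[42, 72]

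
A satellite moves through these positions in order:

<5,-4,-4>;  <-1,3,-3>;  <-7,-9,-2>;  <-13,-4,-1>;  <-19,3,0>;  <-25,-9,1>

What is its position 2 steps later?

<-37,3,3>

First: linear, -6 per step → -37 at step 7.
Second: cycles through -4, 3, -9 every 3 steps. Step 7 lands at position 1 of the cycle → 3.
Third: linear, +1 per step → 3 at step 7.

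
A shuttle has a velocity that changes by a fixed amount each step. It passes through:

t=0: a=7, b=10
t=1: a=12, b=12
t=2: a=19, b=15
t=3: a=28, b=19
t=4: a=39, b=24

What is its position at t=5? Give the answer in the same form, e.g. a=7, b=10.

a=52, b=30

First differences are (+5,+2), (+7,+3), (+9,+4), (+11,+5); their common second difference is (+2,+1) (constant acceleration).
step 5: a=39, b=24 + (+13,+6) → a=52, b=30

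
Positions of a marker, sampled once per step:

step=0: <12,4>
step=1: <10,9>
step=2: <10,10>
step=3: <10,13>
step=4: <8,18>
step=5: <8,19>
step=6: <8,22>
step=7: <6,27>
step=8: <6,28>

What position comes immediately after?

The moves between consecutive positions are <-2,+5>, <+0,+1>, <+0,+3>, <-2,+5>, <+0,+1>, <+0,+3>, <-2,+5>, <+0,+1>; they repeat the 3-cycle [<-2,+5>, <+0,+1>, <+0,+3>].
step 9: apply <+0,+3> → <6,31>

<6,31>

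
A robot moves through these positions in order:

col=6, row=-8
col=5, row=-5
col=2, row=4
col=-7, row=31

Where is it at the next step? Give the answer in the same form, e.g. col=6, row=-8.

col=-34, row=112

The jumps are (-1,+3), (-3,+9), (-9,+27) — a geometric progression with ratio 3.
step 4: col=-7, row=31 + (-27,+81) → col=-34, row=112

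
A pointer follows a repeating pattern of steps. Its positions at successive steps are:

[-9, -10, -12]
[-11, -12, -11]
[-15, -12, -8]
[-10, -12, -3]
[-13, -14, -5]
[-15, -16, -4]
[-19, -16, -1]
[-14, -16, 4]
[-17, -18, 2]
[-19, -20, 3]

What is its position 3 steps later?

Differencing gives [-2, -2, +1], [-4, +0, +3], [+5, +0, +5], [-3, -2, -2], [-2, -2, +1], [-4, +0, +3], [+5, +0, +5], [-3, -2, -2], [-2, -2, +1]. This is the pattern [-2, -2, +1], [-4, +0, +3], [+5, +0, +5], [-3, -2, -2] repeated.
step 10: apply [-4, +0, +3] → [-23, -20, 6]
step 11: apply [+5, +0, +5] → [-18, -20, 11]
step 12: apply [-3, -2, -2] → [-21, -22, 9]

[-21, -22, 9]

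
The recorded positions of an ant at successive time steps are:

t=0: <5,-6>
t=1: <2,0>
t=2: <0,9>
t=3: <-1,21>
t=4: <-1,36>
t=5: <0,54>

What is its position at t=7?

First differences are <-3,+6>, <-2,+9>, <-1,+12>, <+0,+15>, <+1,+18>; their common second difference is <+1,+3> (constant acceleration).
step 6: <0,54> + <+2,+21> → <2,75>
step 7: <2,75> + <+3,+24> → <5,99>

<5,99>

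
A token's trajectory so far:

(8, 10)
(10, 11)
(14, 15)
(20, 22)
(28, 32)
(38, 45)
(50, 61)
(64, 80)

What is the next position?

Successive displacements: (+2, +1), (+4, +4), (+6, +7), (+8, +10), (+10, +13), (+12, +16), (+14, +19) — each changes by (+2, +3).
step 8: (64, 80) + (+16, +22) → (80, 102)

(80, 102)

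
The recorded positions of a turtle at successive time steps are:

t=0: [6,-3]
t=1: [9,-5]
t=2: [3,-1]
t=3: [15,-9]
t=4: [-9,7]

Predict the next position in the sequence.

Consecutive displacements [+3,-2], [-6,+4], [+12,-8], [-24,+16] scale by a factor of -2 each step.
step 5: [-9,7] + [+48,-32] → [39,-25]

[39,-25]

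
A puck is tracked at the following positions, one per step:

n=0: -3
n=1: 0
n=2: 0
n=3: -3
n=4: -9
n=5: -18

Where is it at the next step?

Successive displacements: +3, +0, -3, -6, -9 — each changes by -3.
step 6: -18 − 12 → -30

-30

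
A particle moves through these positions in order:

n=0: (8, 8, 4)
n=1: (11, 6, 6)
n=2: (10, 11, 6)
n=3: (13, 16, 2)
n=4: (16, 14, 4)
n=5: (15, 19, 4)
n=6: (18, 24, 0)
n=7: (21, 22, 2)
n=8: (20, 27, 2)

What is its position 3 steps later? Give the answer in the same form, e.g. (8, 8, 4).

(25, 35, 0)

Differencing gives (+3, -2, +2), (-1, +5, +0), (+3, +5, -4), (+3, -2, +2), (-1, +5, +0), (+3, +5, -4), (+3, -2, +2), (-1, +5, +0). This is the pattern (+3, -2, +2), (-1, +5, +0), (+3, +5, -4) repeated.
step 9: apply (+3, +5, -4) → (23, 32, -2)
step 10: apply (+3, -2, +2) → (26, 30, 0)
step 11: apply (-1, +5, +0) → (25, 35, 0)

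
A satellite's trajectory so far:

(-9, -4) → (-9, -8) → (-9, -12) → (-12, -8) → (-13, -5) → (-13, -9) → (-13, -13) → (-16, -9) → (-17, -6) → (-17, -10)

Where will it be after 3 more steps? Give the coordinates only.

(-21, -7)

Step-to-step displacements: (+0, -4), (+0, -4), (-3, +4), (-1, +3), (+0, -4), (+0, -4), (-3, +4), (-1, +3), (+0, -4) — a repeating cycle of length 4.
step 10: apply (+0, -4) → (-17, -14)
step 11: apply (-3, +4) → (-20, -10)
step 12: apply (-1, +3) → (-21, -7)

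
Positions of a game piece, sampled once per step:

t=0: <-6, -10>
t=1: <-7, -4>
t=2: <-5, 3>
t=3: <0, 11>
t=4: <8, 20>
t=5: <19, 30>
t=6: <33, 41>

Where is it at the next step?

First differences are <-1, +6>, <+2, +7>, <+5, +8>, <+8, +9>, <+11, +10>, <+14, +11>; their common second difference is <+3, +1> (constant acceleration).
step 7: <33, 41> + <+17, +12> → <50, 53>

<50, 53>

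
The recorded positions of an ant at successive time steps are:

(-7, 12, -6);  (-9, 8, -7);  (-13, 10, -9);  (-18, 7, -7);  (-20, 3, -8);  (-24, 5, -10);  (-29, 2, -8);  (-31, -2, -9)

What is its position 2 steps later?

Differencing gives (-2, -4, -1), (-4, +2, -2), (-5, -3, +2), (-2, -4, -1), (-4, +2, -2), (-5, -3, +2), (-2, -4, -1). This is the pattern (-2, -4, -1), (-4, +2, -2), (-5, -3, +2) repeated.
step 8: apply (-4, +2, -2) → (-35, 0, -11)
step 9: apply (-5, -3, +2) → (-40, -3, -9)

(-40, -3, -9)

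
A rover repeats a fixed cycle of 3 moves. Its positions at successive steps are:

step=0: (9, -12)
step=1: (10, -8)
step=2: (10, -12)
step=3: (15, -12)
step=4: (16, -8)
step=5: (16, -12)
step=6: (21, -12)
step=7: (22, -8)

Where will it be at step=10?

(28, -8)

Differencing gives (+1, +4), (+0, -4), (+5, +0), (+1, +4), (+0, -4), (+5, +0), (+1, +4). This is the pattern (+1, +4), (+0, -4), (+5, +0) repeated.
step 8: apply (+0, -4) → (22, -12)
step 9: apply (+5, +0) → (27, -12)
step 10: apply (+1, +4) → (28, -8)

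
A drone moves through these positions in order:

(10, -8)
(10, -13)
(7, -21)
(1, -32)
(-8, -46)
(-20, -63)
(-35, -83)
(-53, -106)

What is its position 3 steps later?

(-125, -193)

First differences are (+0, -5), (-3, -8), (-6, -11), (-9, -14), (-12, -17), (-15, -20), (-18, -23); their common second difference is (-3, -3) (constant acceleration).
step 8: (-53, -106) + (-21, -26) → (-74, -132)
step 9: (-74, -132) + (-24, -29) → (-98, -161)
step 10: (-98, -161) + (-27, -32) → (-125, -193)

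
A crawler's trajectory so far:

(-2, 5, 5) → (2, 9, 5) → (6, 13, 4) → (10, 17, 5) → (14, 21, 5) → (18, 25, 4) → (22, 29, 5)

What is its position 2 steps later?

The first coordinate changes by +4 each step, so at step 8 it is -2 + 8·(4) = 30.
The second coordinate changes by +4 each step, so at step 8 it is 5 + 8·(4) = 37.
The third coordinate repeats the cycle [5, 5, 4] with period 3; step 8 mod 3 = 2, giving 4.

(30, 37, 4)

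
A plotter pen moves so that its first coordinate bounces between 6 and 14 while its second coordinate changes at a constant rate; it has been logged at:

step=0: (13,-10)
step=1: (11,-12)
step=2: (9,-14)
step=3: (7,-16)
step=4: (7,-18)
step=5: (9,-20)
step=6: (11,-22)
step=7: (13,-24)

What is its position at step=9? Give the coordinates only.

(11,-28)

The first coordinate travels 2 per step and bounces off the walls at 6 and 14.
  step 8: 13 → 13
  step 9: 13 → 11
The second coordinate changes by -2 each step: at step 9 it is -28.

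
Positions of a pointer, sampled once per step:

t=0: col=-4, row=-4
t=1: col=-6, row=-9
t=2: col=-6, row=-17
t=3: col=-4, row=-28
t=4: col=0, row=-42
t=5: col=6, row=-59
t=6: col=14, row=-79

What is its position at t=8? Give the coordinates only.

Taking differences between consecutive positions: (-2,-5), (+0,-8), (+2,-11), (+4,-14), (+6,-17), (+8,-20). These grow by (+2,-3) each step.
step 7: col=14, row=-79 + (+10,-23) → col=24, row=-102
step 8: col=24, row=-102 + (+12,-26) → col=36, row=-128

col=36, row=-128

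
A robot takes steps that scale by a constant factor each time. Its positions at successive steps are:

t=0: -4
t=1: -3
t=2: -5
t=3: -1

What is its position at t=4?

The jumps are +1, -2, +4 — a geometric progression with ratio -2.
step 4: -1 − 8 → -9

-9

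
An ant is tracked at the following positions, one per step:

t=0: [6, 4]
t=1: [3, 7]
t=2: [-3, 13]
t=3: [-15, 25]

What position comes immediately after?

[-39, 49]

Step-to-step displacements: [-3, +3], [-6, +6], [-12, +12]; each is 2× the previous.
step 4: [-15, 25] + [-24, +24] → [-39, 49]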